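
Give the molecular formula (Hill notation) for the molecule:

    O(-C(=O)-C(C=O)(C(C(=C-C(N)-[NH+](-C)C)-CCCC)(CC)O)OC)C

C17H33N2O5+

Heavy atoms from the SMILES: 17 C, 2 N, 5 O.
Implicit hydrogens by atom environment:
  6 × C: 3 H each → 18
  4 × C: 2 H each → 8
  4 × C: no H
  4 × O: no H
  3 × C: 1 H each → 3
  1 × N: 2 H
  1 × N (charge +1): 1 H
  1 × O: 1 H
  Total hydrogens = 33.
Net charge +1.
Molecular formula: C17H33N2O5+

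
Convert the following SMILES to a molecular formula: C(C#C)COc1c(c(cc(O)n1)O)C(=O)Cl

C10H8ClNO4

Heavy atoms from the SMILES: 10 C, 1 Cl, 1 N, 4 O.
Implicit hydrogens by atom environment:
  4 × C (aromatic): no H
  2 × C: 2 H each → 4
  2 × C: no H
  2 × O: 1 H each → 2
  2 × O: no H
  1 × C (aromatic): 1 H
  1 × C: 1 H
  1 × Cl: no H
  1 × N (aromatic): no H
  Total hydrogens = 8.
Molecular formula: C10H8ClNO4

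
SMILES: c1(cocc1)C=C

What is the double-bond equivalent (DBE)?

4

Molecular formula from the SMILES: C6H6O.
DoU = (2C + 2 + N − H − X)/2 = (2·6 + 2 + 0 − 6 − 0)/2 = 8/2 = 4.
(Structurally: 1 ring(s) + 3 π bond(s) = 4.)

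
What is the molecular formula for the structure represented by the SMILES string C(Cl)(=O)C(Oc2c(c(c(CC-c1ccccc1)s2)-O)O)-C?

C15H15ClO4S

Heavy atoms from the SMILES: 15 C, 1 Cl, 4 O, 1 S.
Implicit hydrogens by atom environment:
  5 × C (aromatic): 1 H each → 5
  5 × C (aromatic): no H
  2 × C: 2 H each → 4
  2 × O: 1 H each → 2
  2 × O: no H
  1 × C: 3 H
  1 × C: 1 H
  1 × C: no H
  1 × Cl: no H
  1 × S (aromatic): no H
  Total hydrogens = 15.
Molecular formula: C15H15ClO4S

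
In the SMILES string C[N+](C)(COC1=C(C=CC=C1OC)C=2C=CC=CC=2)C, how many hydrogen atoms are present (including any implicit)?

22

Hydrogens are implicit in SMILES; fill each atom to its normal valence:
  8 × C (aromatic): 1 H each → 8
  4 × C: 3 H each → 12
  4 × C (aromatic): no H
  2 × O: no H
  1 × C: 2 H
  1 × N (charge +1): no H
  Total hydrogens = 22.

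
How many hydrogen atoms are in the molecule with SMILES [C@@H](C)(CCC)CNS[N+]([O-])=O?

14

Hydrogens are implicit in SMILES; fill each atom to its normal valence:
  3 × C: 2 H each → 6
  2 × C: 3 H each → 6
  1 × C: 1 H
  1 × N: 1 H
  1 × N (charge +1): no H
  1 × O: no H
  1 × O (charge -1): no H
  1 × S: no H
  Total hydrogens = 14.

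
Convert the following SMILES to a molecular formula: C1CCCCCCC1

C8H16

Heavy atoms from the SMILES: 8 C.
Implicit hydrogens by atom environment:
  8 × C: 2 H each → 16
  Total hydrogens = 16.
Molecular formula: C8H16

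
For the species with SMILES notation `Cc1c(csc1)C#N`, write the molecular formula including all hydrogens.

C6H5NS

Heavy atoms from the SMILES: 6 C, 1 N, 1 S.
Implicit hydrogens by atom environment:
  2 × C (aromatic): 1 H each → 2
  2 × C (aromatic): no H
  1 × C: 3 H
  1 × C: no H
  1 × N: no H
  1 × S (aromatic): no H
  Total hydrogens = 5.
Molecular formula: C6H5NS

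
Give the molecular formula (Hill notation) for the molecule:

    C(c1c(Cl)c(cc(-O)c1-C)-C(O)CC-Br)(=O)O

Heavy atoms from the SMILES: 1 Br, 11 C, 1 Cl, 4 O.
Implicit hydrogens by atom environment:
  5 × C (aromatic): no H
  3 × O: 1 H each → 3
  2 × C: 2 H each → 4
  1 × Br: no H
  1 × C: 3 H
  1 × C (aromatic): 1 H
  1 × C: 1 H
  1 × C: no H
  1 × Cl: no H
  1 × O: no H
  Total hydrogens = 12.
Molecular formula: C11H12BrClO4

C11H12BrClO4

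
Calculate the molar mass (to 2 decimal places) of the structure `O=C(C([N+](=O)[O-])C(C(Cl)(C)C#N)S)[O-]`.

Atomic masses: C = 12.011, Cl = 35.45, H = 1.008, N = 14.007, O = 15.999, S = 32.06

Molecular formula: C6H6ClN2O4S-.
M = 6×12.011 + 1×35.45 + 6×1.008 + 2×14.007 + 4×15.999 + 1×32.06 = 237.63 g/mol.

237.63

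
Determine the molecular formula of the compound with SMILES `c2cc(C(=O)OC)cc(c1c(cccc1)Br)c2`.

C14H11BrO2

Heavy atoms from the SMILES: 1 Br, 14 C, 2 O.
Implicit hydrogens by atom environment:
  8 × C (aromatic): 1 H each → 8
  4 × C (aromatic): no H
  2 × O: no H
  1 × Br: no H
  1 × C: 3 H
  1 × C: no H
  Total hydrogens = 11.
Molecular formula: C14H11BrO2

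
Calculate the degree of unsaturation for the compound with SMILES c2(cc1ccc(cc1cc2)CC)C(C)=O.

8

Molecular formula from the SMILES: C14H14O.
DoU = (2C + 2 + N − H − X)/2 = (2·14 + 2 + 0 − 14 − 0)/2 = 16/2 = 8.
(Structurally: 2 ring(s) + 6 π bond(s) = 8.)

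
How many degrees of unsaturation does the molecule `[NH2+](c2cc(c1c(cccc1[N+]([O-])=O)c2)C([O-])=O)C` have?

Molecular formula from the SMILES: C12H10N2O4.
DoU = (2C + 2 + N − H − X)/2 = (2·12 + 2 + 2 − 10 − 0)/2 = 18/2 = 9.
(Structurally: 2 ring(s) + 7 π bond(s) = 9.)

9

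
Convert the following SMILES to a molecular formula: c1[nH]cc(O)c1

Heavy atoms from the SMILES: 4 C, 1 N, 1 O.
Implicit hydrogens by atom environment:
  3 × C (aromatic): 1 H each → 3
  1 × C (aromatic): no H
  1 × N (aromatic): 1 H
  1 × O: 1 H
  Total hydrogens = 5.
Molecular formula: C4H5NO

C4H5NO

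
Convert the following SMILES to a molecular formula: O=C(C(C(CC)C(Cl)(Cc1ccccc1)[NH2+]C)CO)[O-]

C15H22ClNO3

Heavy atoms from the SMILES: 15 C, 1 Cl, 1 N, 3 O.
Implicit hydrogens by atom environment:
  5 × C (aromatic): 1 H each → 5
  3 × C: 2 H each → 6
  2 × C: 3 H each → 6
  2 × C: 1 H each → 2
  2 × C: no H
  1 × C (aromatic): no H
  1 × Cl: no H
  1 × N (charge +1): 2 H
  1 × O: 1 H
  1 × O: no H
  1 × O (charge -1): no H
  Total hydrogens = 22.
Molecular formula: C15H22ClNO3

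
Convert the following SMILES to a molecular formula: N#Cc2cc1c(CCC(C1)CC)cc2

Heavy atoms from the SMILES: 13 C, 1 N.
Implicit hydrogens by atom environment:
  4 × C: 2 H each → 8
  3 × C (aromatic): 1 H each → 3
  3 × C (aromatic): no H
  1 × C: 3 H
  1 × C: 1 H
  1 × C: no H
  1 × N: no H
  Total hydrogens = 15.
Molecular formula: C13H15N

C13H15N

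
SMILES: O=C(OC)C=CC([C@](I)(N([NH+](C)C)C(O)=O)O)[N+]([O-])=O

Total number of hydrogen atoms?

15

Hydrogens are implicit in SMILES; fill each atom to its normal valence:
  4 × O: no H
  3 × C: 3 H each → 9
  3 × C: 1 H each → 3
  3 × C: no H
  2 × O: 1 H each → 2
  1 × I: no H
  1 × N (charge +1): 1 H
  1 × N: no H
  1 × N (charge +1): no H
  1 × O (charge -1): no H
  Total hydrogens = 15.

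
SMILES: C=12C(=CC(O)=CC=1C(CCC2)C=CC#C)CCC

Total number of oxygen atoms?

The symbol for oxygen appears 1 time in the SMILES.

1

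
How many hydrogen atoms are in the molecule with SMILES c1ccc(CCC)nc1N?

12

Hydrogens are implicit in SMILES; fill each atom to its normal valence:
  3 × C (aromatic): 1 H each → 3
  2 × C: 2 H each → 4
  2 × C (aromatic): no H
  1 × C: 3 H
  1 × N: 2 H
  1 × N (aromatic): no H
  Total hydrogens = 12.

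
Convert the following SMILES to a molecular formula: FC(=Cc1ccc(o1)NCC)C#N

Heavy atoms from the SMILES: 9 C, 1 F, 2 N, 1 O.
Implicit hydrogens by atom environment:
  2 × C (aromatic): 1 H each → 2
  2 × C (aromatic): no H
  2 × C: no H
  1 × C: 3 H
  1 × C: 2 H
  1 × C: 1 H
  1 × F: no H
  1 × N: 1 H
  1 × N: no H
  1 × O (aromatic): no H
  Total hydrogens = 9.
Molecular formula: C9H9FN2O

C9H9FN2O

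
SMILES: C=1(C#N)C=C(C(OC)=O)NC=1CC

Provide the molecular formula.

Heavy atoms from the SMILES: 9 C, 2 N, 2 O.
Implicit hydrogens by atom environment:
  3 × C (aromatic): no H
  2 × C: 3 H each → 6
  2 × C: no H
  2 × O: no H
  1 × C: 2 H
  1 × C (aromatic): 1 H
  1 × N (aromatic): 1 H
  1 × N: no H
  Total hydrogens = 10.
Molecular formula: C9H10N2O2

C9H10N2O2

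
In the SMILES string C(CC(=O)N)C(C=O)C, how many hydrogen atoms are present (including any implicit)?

11

Hydrogens are implicit in SMILES; fill each atom to its normal valence:
  2 × C: 2 H each → 4
  2 × C: 1 H each → 2
  2 × O: no H
  1 × C: 3 H
  1 × C: no H
  1 × N: 2 H
  Total hydrogens = 11.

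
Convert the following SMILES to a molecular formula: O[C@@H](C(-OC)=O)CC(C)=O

C6H10O4

Heavy atoms from the SMILES: 6 C, 4 O.
Implicit hydrogens by atom environment:
  3 × O: no H
  2 × C: 3 H each → 6
  2 × C: no H
  1 × C: 2 H
  1 × C: 1 H
  1 × O: 1 H
  Total hydrogens = 10.
Molecular formula: C6H10O4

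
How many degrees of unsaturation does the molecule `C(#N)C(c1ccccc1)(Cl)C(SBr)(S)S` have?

Molecular formula from the SMILES: C9H7BrClNS3.
DoU = (2C + 2 + N − H − X)/2 = (2·9 + 2 + 1 − 7 − 2)/2 = 12/2 = 6.
(Structurally: 1 ring(s) + 5 π bond(s) = 6.)

6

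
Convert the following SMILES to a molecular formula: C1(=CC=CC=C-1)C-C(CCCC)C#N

Heavy atoms from the SMILES: 13 C, 1 N.
Implicit hydrogens by atom environment:
  5 × C (aromatic): 1 H each → 5
  4 × C: 2 H each → 8
  1 × C: 3 H
  1 × C: 1 H
  1 × C: no H
  1 × C (aromatic): no H
  1 × N: no H
  Total hydrogens = 17.
Molecular formula: C13H17N

C13H17N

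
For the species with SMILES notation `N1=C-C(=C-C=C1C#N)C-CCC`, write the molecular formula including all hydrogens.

Heavy atoms from the SMILES: 10 C, 2 N.
Implicit hydrogens by atom environment:
  3 × C: 2 H each → 6
  3 × C (aromatic): 1 H each → 3
  2 × C (aromatic): no H
  1 × C: 3 H
  1 × C: no H
  1 × N (aromatic): no H
  1 × N: no H
  Total hydrogens = 12.
Molecular formula: C10H12N2

C10H12N2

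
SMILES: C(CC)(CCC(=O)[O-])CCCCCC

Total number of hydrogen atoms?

23

Hydrogens are implicit in SMILES; fill each atom to its normal valence:
  8 × C: 2 H each → 16
  2 × C: 3 H each → 6
  1 × C: 1 H
  1 × C: no H
  1 × O: no H
  1 × O (charge -1): no H
  Total hydrogens = 23.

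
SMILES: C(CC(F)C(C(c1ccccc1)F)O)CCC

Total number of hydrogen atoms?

20

Hydrogens are implicit in SMILES; fill each atom to its normal valence:
  5 × C (aromatic): 1 H each → 5
  4 × C: 2 H each → 8
  3 × C: 1 H each → 3
  2 × F: no H
  1 × C: 3 H
  1 × C (aromatic): no H
  1 × O: 1 H
  Total hydrogens = 20.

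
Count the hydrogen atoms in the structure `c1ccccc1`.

6

Hydrogens are implicit in SMILES; fill each atom to its normal valence:
  6 × C (aromatic): 1 H each → 6
  Total hydrogens = 6.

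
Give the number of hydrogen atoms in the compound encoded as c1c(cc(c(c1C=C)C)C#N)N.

Hydrogens are implicit in SMILES; fill each atom to its normal valence:
  4 × C (aromatic): no H
  2 × C (aromatic): 1 H each → 2
  1 × C: 3 H
  1 × C: 2 H
  1 × C: 1 H
  1 × C: no H
  1 × N: 2 H
  1 × N: no H
  Total hydrogens = 10.

10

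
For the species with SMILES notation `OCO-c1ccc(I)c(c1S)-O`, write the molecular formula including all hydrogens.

C7H7IO3S

Heavy atoms from the SMILES: 7 C, 1 I, 3 O, 1 S.
Implicit hydrogens by atom environment:
  4 × C (aromatic): no H
  2 × C (aromatic): 1 H each → 2
  2 × O: 1 H each → 2
  1 × C: 2 H
  1 × I: no H
  1 × O: no H
  1 × S: 1 H
  Total hydrogens = 7.
Molecular formula: C7H7IO3S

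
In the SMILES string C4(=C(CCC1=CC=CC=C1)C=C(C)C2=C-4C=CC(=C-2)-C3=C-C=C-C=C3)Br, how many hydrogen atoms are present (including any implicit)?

Hydrogens are implicit in SMILES; fill each atom to its normal valence:
  14 × C (aromatic): 1 H each → 14
  8 × C (aromatic): no H
  2 × C: 2 H each → 4
  1 × Br: no H
  1 × C: 3 H
  Total hydrogens = 21.

21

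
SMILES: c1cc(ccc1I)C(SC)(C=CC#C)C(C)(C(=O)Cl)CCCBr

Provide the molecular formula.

Heavy atoms from the SMILES: 1 Br, 18 C, 1 Cl, 1 I, 1 O, 1 S.
Implicit hydrogens by atom environment:
  4 × C (aromatic): 1 H each → 4
  4 × C: no H
  3 × C: 2 H each → 6
  3 × C: 1 H each → 3
  2 × C: 3 H each → 6
  2 × C (aromatic): no H
  1 × Br: no H
  1 × Cl: no H
  1 × I: no H
  1 × O: no H
  1 × S: no H
  Total hydrogens = 19.
Molecular formula: C18H19BrClIOS

C18H19BrClIOS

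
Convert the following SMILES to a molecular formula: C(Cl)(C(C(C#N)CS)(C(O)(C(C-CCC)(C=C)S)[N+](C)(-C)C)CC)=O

C18H32ClN2O2S2+

Heavy atoms from the SMILES: 18 C, 1 Cl, 2 N, 2 O, 2 S.
Implicit hydrogens by atom environment:
  6 × C: 2 H each → 12
  5 × C: 3 H each → 15
  5 × C: no H
  2 × C: 1 H each → 2
  2 × S: 1 H each → 2
  1 × Cl: no H
  1 × N: no H
  1 × N (charge +1): no H
  1 × O: 1 H
  1 × O: no H
  Total hydrogens = 32.
Net charge +1.
Molecular formula: C18H32ClN2O2S2+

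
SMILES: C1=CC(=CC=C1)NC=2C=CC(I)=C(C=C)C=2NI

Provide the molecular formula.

C14H12I2N2

Heavy atoms from the SMILES: 14 C, 2 I, 2 N.
Implicit hydrogens by atom environment:
  7 × C (aromatic): 1 H each → 7
  5 × C (aromatic): no H
  2 × I: no H
  2 × N: 1 H each → 2
  1 × C: 2 H
  1 × C: 1 H
  Total hydrogens = 12.
Molecular formula: C14H12I2N2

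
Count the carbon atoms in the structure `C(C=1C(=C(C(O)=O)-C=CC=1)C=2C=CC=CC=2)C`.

15

The symbol for carbon appears 15 times in the SMILES.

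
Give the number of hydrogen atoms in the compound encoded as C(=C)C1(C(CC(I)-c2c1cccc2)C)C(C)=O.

17

Hydrogens are implicit in SMILES; fill each atom to its normal valence:
  4 × C (aromatic): 1 H each → 4
  3 × C: 1 H each → 3
  2 × C: 3 H each → 6
  2 × C: 2 H each → 4
  2 × C (aromatic): no H
  2 × C: no H
  1 × I: no H
  1 × O: no H
  Total hydrogens = 17.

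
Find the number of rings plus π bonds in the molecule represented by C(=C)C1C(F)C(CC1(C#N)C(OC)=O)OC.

Molecular formula from the SMILES: C11H14FNO3.
DoU = (2C + 2 + N − H − X)/2 = (2·11 + 2 + 1 − 14 − 1)/2 = 10/2 = 5.
(Structurally: 1 ring(s) + 4 π bond(s) = 5.)

5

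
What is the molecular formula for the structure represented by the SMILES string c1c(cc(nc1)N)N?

Heavy atoms from the SMILES: 5 C, 3 N.
Implicit hydrogens by atom environment:
  3 × C (aromatic): 1 H each → 3
  2 × C (aromatic): no H
  2 × N: 2 H each → 4
  1 × N (aromatic): no H
  Total hydrogens = 7.
Molecular formula: C5H7N3

C5H7N3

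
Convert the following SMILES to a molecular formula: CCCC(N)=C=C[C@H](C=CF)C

C10H16FN

Heavy atoms from the SMILES: 10 C, 1 F, 1 N.
Implicit hydrogens by atom environment:
  4 × C: 1 H each → 4
  2 × C: 3 H each → 6
  2 × C: 2 H each → 4
  2 × C: no H
  1 × F: no H
  1 × N: 2 H
  Total hydrogens = 16.
Molecular formula: C10H16FN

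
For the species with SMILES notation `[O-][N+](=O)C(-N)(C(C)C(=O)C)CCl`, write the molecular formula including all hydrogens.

Heavy atoms from the SMILES: 6 C, 1 Cl, 2 N, 3 O.
Implicit hydrogens by atom environment:
  2 × C: 3 H each → 6
  2 × C: no H
  2 × O: no H
  1 × C: 2 H
  1 × C: 1 H
  1 × Cl: no H
  1 × N: 2 H
  1 × N (charge +1): no H
  1 × O (charge -1): no H
  Total hydrogens = 11.
Molecular formula: C6H11ClN2O3

C6H11ClN2O3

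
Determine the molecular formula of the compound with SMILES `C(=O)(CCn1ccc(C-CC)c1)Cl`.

Heavy atoms from the SMILES: 10 C, 1 Cl, 1 N, 1 O.
Implicit hydrogens by atom environment:
  4 × C: 2 H each → 8
  3 × C (aromatic): 1 H each → 3
  1 × C: 3 H
  1 × C (aromatic): no H
  1 × C: no H
  1 × Cl: no H
  1 × N (aromatic): no H
  1 × O: no H
  Total hydrogens = 14.
Molecular formula: C10H14ClNO

C10H14ClNO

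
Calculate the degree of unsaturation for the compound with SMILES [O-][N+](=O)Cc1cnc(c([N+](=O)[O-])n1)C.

Molecular formula from the SMILES: C6H6N4O4.
DoU = (2C + 2 + N − H − X)/2 = (2·6 + 2 + 4 − 6 − 0)/2 = 12/2 = 6.
(Structurally: 1 ring(s) + 5 π bond(s) = 6.)

6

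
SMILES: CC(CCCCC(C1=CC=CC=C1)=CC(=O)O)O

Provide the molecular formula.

Heavy atoms from the SMILES: 15 C, 3 O.
Implicit hydrogens by atom environment:
  5 × C (aromatic): 1 H each → 5
  4 × C: 2 H each → 8
  2 × C: 1 H each → 2
  2 × C: no H
  2 × O: 1 H each → 2
  1 × C: 3 H
  1 × C (aromatic): no H
  1 × O: no H
  Total hydrogens = 20.
Molecular formula: C15H20O3

C15H20O3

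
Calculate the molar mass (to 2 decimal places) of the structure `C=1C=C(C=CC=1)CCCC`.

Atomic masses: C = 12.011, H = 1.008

Molecular formula: C10H14.
M = 10×12.011 + 14×1.008 = 134.22 g/mol.

134.22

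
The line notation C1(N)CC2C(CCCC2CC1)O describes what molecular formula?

Heavy atoms from the SMILES: 10 C, 1 N, 1 O.
Implicit hydrogens by atom environment:
  6 × C: 2 H each → 12
  4 × C: 1 H each → 4
  1 × N: 2 H
  1 × O: 1 H
  Total hydrogens = 19.
Molecular formula: C10H19NO

C10H19NO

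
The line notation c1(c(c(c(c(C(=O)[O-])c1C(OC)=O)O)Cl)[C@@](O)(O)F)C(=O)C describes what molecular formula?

C12H9ClFO8-

Heavy atoms from the SMILES: 12 C, 1 Cl, 1 F, 8 O.
Implicit hydrogens by atom environment:
  6 × C (aromatic): no H
  4 × C: no H
  4 × O: no H
  3 × O: 1 H each → 3
  2 × C: 3 H each → 6
  1 × Cl: no H
  1 × F: no H
  1 × O (charge -1): no H
  Total hydrogens = 9.
Net charge -1.
Molecular formula: C12H9ClFO8-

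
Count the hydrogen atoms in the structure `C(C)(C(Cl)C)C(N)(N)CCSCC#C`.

19

Hydrogens are implicit in SMILES; fill each atom to its normal valence:
  3 × C: 2 H each → 6
  3 × C: 1 H each → 3
  2 × C: 3 H each → 6
  2 × C: no H
  2 × N: 2 H each → 4
  1 × Cl: no H
  1 × S: no H
  Total hydrogens = 19.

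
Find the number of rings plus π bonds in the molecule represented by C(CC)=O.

Molecular formula from the SMILES: C3H6O.
DoU = (2C + 2 + N − H − X)/2 = (2·3 + 2 + 0 − 6 − 0)/2 = 2/2 = 1.
(Structurally: 0 ring(s) + 1 π bond(s) = 1.)

1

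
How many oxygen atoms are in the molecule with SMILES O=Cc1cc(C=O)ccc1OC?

3

The symbol for oxygen appears 3 times in the SMILES.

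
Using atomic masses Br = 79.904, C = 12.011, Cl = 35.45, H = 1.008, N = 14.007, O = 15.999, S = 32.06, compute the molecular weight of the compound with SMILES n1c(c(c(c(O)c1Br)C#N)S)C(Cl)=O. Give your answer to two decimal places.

Molecular formula: C7H2BrClN2O2S.
M = 1×79.904 + 7×12.011 + 1×35.45 + 2×1.008 + 2×14.007 + 2×15.999 + 1×32.06 = 293.52 g/mol.

293.52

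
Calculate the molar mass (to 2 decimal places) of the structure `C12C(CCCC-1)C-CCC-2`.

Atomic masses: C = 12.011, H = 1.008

Molecular formula: C10H18.
M = 10×12.011 + 18×1.008 = 138.25 g/mol.

138.25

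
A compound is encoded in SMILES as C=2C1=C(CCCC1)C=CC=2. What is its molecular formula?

Heavy atoms from the SMILES: 10 C.
Implicit hydrogens by atom environment:
  4 × C: 2 H each → 8
  4 × C (aromatic): 1 H each → 4
  2 × C (aromatic): no H
  Total hydrogens = 12.
Molecular formula: C10H12

C10H12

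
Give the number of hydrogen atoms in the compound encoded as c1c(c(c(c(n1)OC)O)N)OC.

10

Hydrogens are implicit in SMILES; fill each atom to its normal valence:
  4 × C (aromatic): no H
  2 × C: 3 H each → 6
  2 × O: no H
  1 × C (aromatic): 1 H
  1 × N: 2 H
  1 × N (aromatic): no H
  1 × O: 1 H
  Total hydrogens = 10.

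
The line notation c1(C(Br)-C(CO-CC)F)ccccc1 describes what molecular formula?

C11H14BrFO

Heavy atoms from the SMILES: 1 Br, 11 C, 1 F, 1 O.
Implicit hydrogens by atom environment:
  5 × C (aromatic): 1 H each → 5
  2 × C: 2 H each → 4
  2 × C: 1 H each → 2
  1 × Br: no H
  1 × C: 3 H
  1 × C (aromatic): no H
  1 × F: no H
  1 × O: no H
  Total hydrogens = 14.
Molecular formula: C11H14BrFO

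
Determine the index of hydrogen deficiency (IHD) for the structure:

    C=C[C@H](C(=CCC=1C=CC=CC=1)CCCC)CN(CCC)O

Molecular formula from the SMILES: C20H31NO.
DoU = (2C + 2 + N − H − X)/2 = (2·20 + 2 + 1 − 31 − 0)/2 = 12/2 = 6.
(Structurally: 1 ring(s) + 5 π bond(s) = 6.)

6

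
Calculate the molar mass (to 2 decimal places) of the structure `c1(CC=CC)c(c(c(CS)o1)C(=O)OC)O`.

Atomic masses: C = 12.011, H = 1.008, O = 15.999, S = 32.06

Molecular formula: C11H14O4S.
M = 11×12.011 + 14×1.008 + 4×15.999 + 1×32.06 = 242.29 g/mol.

242.29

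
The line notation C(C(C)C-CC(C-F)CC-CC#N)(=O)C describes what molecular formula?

Heavy atoms from the SMILES: 12 C, 1 F, 1 N, 1 O.
Implicit hydrogens by atom environment:
  6 × C: 2 H each → 12
  2 × C: 3 H each → 6
  2 × C: 1 H each → 2
  2 × C: no H
  1 × F: no H
  1 × N: no H
  1 × O: no H
  Total hydrogens = 20.
Molecular formula: C12H20FNO

C12H20FNO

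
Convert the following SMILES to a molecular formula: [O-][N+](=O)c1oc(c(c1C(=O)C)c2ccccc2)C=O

C13H9NO5

Heavy atoms from the SMILES: 13 C, 1 N, 5 O.
Implicit hydrogens by atom environment:
  5 × C (aromatic): 1 H each → 5
  5 × C (aromatic): no H
  3 × O: no H
  1 × C: 3 H
  1 × C: 1 H
  1 × C: no H
  1 × N (charge +1): no H
  1 × O (aromatic): no H
  1 × O (charge -1): no H
  Total hydrogens = 9.
Molecular formula: C13H9NO5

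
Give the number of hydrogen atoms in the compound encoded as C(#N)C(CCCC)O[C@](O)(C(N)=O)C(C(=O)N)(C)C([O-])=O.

Hydrogens are implicit in SMILES; fill each atom to its normal valence:
  6 × C: no H
  4 × O: no H
  3 × C: 2 H each → 6
  2 × C: 3 H each → 6
  2 × N: 2 H each → 4
  1 × C: 1 H
  1 × N: no H
  1 × O: 1 H
  1 × O (charge -1): no H
  Total hydrogens = 18.

18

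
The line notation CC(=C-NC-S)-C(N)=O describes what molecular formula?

C5H10N2OS

Heavy atoms from the SMILES: 5 C, 2 N, 1 O, 1 S.
Implicit hydrogens by atom environment:
  2 × C: no H
  1 × C: 3 H
  1 × C: 2 H
  1 × C: 1 H
  1 × N: 2 H
  1 × N: 1 H
  1 × O: no H
  1 × S: 1 H
  Total hydrogens = 10.
Molecular formula: C5H10N2OS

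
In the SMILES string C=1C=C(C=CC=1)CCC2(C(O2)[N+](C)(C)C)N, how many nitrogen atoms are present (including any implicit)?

2

The symbol for nitrogen appears 2 times in the SMILES.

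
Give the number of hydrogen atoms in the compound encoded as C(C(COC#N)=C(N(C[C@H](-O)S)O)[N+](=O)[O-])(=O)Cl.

Hydrogens are implicit in SMILES; fill each atom to its normal valence:
  4 × C: no H
  3 × O: no H
  2 × C: 2 H each → 4
  2 × N: no H
  2 × O: 1 H each → 2
  1 × C: 1 H
  1 × Cl: no H
  1 × N (charge +1): no H
  1 × O (charge -1): no H
  1 × S: 1 H
  Total hydrogens = 8.

8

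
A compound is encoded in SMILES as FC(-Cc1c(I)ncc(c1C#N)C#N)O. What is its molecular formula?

C9H5FIN3O

Heavy atoms from the SMILES: 9 C, 1 F, 1 I, 3 N, 1 O.
Implicit hydrogens by atom environment:
  4 × C (aromatic): no H
  2 × C: no H
  2 × N: no H
  1 × C: 2 H
  1 × C (aromatic): 1 H
  1 × C: 1 H
  1 × F: no H
  1 × I: no H
  1 × N (aromatic): no H
  1 × O: 1 H
  Total hydrogens = 5.
Molecular formula: C9H5FIN3O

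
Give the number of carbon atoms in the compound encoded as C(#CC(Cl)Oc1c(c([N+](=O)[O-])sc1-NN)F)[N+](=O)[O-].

The symbol for carbon appears 7 times in the SMILES. Lowercase c denotes aromatic carbon and counts toward C.

7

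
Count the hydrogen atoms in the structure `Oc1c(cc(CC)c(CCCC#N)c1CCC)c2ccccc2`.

Hydrogens are implicit in SMILES; fill each atom to its normal valence:
  6 × C: 2 H each → 12
  6 × C (aromatic): 1 H each → 6
  6 × C (aromatic): no H
  2 × C: 3 H each → 6
  1 × C: no H
  1 × N: no H
  1 × O: 1 H
  Total hydrogens = 25.

25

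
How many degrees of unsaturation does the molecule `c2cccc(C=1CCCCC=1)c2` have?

Molecular formula from the SMILES: C12H14.
DoU = (2C + 2 + N − H − X)/2 = (2·12 + 2 + 0 − 14 − 0)/2 = 12/2 = 6.
(Structurally: 2 ring(s) + 4 π bond(s) = 6.)

6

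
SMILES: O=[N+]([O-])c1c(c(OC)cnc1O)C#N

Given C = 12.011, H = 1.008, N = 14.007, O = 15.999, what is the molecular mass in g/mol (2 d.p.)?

195.13

Molecular formula: C7H5N3O4.
M = 7×12.011 + 5×1.008 + 3×14.007 + 4×15.999 = 195.13 g/mol.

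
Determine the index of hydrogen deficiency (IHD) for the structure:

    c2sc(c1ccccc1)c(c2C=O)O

Molecular formula from the SMILES: C11H8O2S.
DoU = (2C + 2 + N − H − X)/2 = (2·11 + 2 + 0 − 8 − 0)/2 = 16/2 = 8.
(Structurally: 2 ring(s) + 6 π bond(s) = 8.)

8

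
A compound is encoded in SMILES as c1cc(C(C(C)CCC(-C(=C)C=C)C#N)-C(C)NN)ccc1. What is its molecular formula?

C19H27N3

Heavy atoms from the SMILES: 19 C, 3 N.
Implicit hydrogens by atom environment:
  5 × C: 1 H each → 5
  5 × C (aromatic): 1 H each → 5
  4 × C: 2 H each → 8
  2 × C: 3 H each → 6
  2 × C: no H
  1 × C (aromatic): no H
  1 × N: 2 H
  1 × N: 1 H
  1 × N: no H
  Total hydrogens = 27.
Molecular formula: C19H27N3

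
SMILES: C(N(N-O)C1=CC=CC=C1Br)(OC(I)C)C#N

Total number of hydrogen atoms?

Hydrogens are implicit in SMILES; fill each atom to its normal valence:
  4 × C (aromatic): 1 H each → 4
  2 × C: 1 H each → 2
  2 × C (aromatic): no H
  2 × N: no H
  1 × Br: no H
  1 × C: 3 H
  1 × C: no H
  1 × I: no H
  1 × N: 1 H
  1 × O: 1 H
  1 × O: no H
  Total hydrogens = 11.

11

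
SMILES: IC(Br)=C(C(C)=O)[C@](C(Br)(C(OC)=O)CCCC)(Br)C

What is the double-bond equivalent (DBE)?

3

Molecular formula from the SMILES: C13H18Br3IO3.
DoU = (2C + 2 + N − H − X)/2 = (2·13 + 2 + 0 − 18 − 4)/2 = 6/2 = 3.
(Structurally: 0 ring(s) + 3 π bond(s) = 3.)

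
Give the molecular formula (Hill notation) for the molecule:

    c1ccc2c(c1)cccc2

Heavy atoms from the SMILES: 10 C.
Implicit hydrogens by atom environment:
  8 × C (aromatic): 1 H each → 8
  2 × C (aromatic): no H
  Total hydrogens = 8.
Molecular formula: C10H8

C10H8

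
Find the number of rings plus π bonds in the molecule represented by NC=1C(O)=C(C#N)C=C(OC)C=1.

Molecular formula from the SMILES: C8H8N2O2.
DoU = (2C + 2 + N − H − X)/2 = (2·8 + 2 + 2 − 8 − 0)/2 = 12/2 = 6.
(Structurally: 1 ring(s) + 5 π bond(s) = 6.)

6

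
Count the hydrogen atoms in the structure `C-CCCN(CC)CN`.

Hydrogens are implicit in SMILES; fill each atom to its normal valence:
  5 × C: 2 H each → 10
  2 × C: 3 H each → 6
  1 × N: 2 H
  1 × N: no H
  Total hydrogens = 18.

18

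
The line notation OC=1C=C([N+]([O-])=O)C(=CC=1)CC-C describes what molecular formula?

C9H11NO3

Heavy atoms from the SMILES: 9 C, 1 N, 3 O.
Implicit hydrogens by atom environment:
  3 × C (aromatic): 1 H each → 3
  3 × C (aromatic): no H
  2 × C: 2 H each → 4
  1 × C: 3 H
  1 × N (charge +1): no H
  1 × O: 1 H
  1 × O: no H
  1 × O (charge -1): no H
  Total hydrogens = 11.
Molecular formula: C9H11NO3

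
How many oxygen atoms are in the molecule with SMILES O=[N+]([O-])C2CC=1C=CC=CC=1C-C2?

2

The symbol for oxygen appears 2 times in the SMILES.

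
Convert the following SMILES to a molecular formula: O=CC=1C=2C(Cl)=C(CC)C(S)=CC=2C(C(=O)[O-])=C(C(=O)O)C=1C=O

Heavy atoms from the SMILES: 16 C, 1 Cl, 6 O, 1 S.
Implicit hydrogens by atom environment:
  9 × C (aromatic): no H
  4 × O: no H
  2 × C: 1 H each → 2
  2 × C: no H
  1 × C: 3 H
  1 × C: 2 H
  1 × C (aromatic): 1 H
  1 × Cl: no H
  1 × O: 1 H
  1 × O (charge -1): no H
  1 × S: 1 H
  Total hydrogens = 10.
Net charge -1.
Molecular formula: C16H10ClO6S-

C16H10ClO6S-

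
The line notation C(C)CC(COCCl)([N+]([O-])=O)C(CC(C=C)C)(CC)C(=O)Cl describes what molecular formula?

Heavy atoms from the SMILES: 15 C, 2 Cl, 1 N, 4 O.
Implicit hydrogens by atom environment:
  7 × C: 2 H each → 14
  3 × C: 3 H each → 9
  3 × C: no H
  3 × O: no H
  2 × C: 1 H each → 2
  2 × Cl: no H
  1 × N (charge +1): no H
  1 × O (charge -1): no H
  Total hydrogens = 25.
Molecular formula: C15H25Cl2NO4

C15H25Cl2NO4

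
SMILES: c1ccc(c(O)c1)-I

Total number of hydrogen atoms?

Hydrogens are implicit in SMILES; fill each atom to its normal valence:
  4 × C (aromatic): 1 H each → 4
  2 × C (aromatic): no H
  1 × I: no H
  1 × O: 1 H
  Total hydrogens = 5.

5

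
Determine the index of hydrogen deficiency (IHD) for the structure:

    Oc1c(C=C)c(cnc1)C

Molecular formula from the SMILES: C8H9NO.
DoU = (2C + 2 + N − H − X)/2 = (2·8 + 2 + 1 − 9 − 0)/2 = 10/2 = 5.
(Structurally: 1 ring(s) + 4 π bond(s) = 5.)

5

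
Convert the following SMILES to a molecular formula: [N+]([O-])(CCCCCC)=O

Heavy atoms from the SMILES: 6 C, 1 N, 2 O.
Implicit hydrogens by atom environment:
  5 × C: 2 H each → 10
  1 × C: 3 H
  1 × N (charge +1): no H
  1 × O: no H
  1 × O (charge -1): no H
  Total hydrogens = 13.
Molecular formula: C6H13NO2

C6H13NO2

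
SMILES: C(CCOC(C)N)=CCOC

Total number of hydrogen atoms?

Hydrogens are implicit in SMILES; fill each atom to its normal valence:
  3 × C: 2 H each → 6
  3 × C: 1 H each → 3
  2 × C: 3 H each → 6
  2 × O: no H
  1 × N: 2 H
  Total hydrogens = 17.

17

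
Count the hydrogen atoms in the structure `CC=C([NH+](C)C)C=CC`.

Hydrogens are implicit in SMILES; fill each atom to its normal valence:
  4 × C: 3 H each → 12
  3 × C: 1 H each → 3
  1 × C: no H
  1 × N (charge +1): 1 H
  Total hydrogens = 16.

16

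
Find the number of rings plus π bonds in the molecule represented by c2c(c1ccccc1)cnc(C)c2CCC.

Molecular formula from the SMILES: C15H17N.
DoU = (2C + 2 + N − H − X)/2 = (2·15 + 2 + 1 − 17 − 0)/2 = 16/2 = 8.
(Structurally: 2 ring(s) + 6 π bond(s) = 8.)

8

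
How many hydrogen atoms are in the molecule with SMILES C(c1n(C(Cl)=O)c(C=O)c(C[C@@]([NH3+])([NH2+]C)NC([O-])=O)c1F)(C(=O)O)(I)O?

14

Hydrogens are implicit in SMILES; fill each atom to its normal valence:
  5 × C: no H
  4 × C (aromatic): no H
  4 × O: no H
  2 × O: 1 H each → 2
  1 × C: 3 H
  1 × C: 2 H
  1 × C: 1 H
  1 × Cl: no H
  1 × F: no H
  1 × I: no H
  1 × N (charge +1): 3 H
  1 × N (charge +1): 2 H
  1 × N: 1 H
  1 × N (aromatic): no H
  1 × O (charge -1): no H
  Total hydrogens = 14.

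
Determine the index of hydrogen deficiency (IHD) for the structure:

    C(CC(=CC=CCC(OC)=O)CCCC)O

3

Molecular formula from the SMILES: C13H22O3.
DoU = (2C + 2 + N − H − X)/2 = (2·13 + 2 + 0 − 22 − 0)/2 = 6/2 = 3.
(Structurally: 0 ring(s) + 3 π bond(s) = 3.)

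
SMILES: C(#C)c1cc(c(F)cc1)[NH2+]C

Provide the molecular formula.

C9H9FN+

Heavy atoms from the SMILES: 9 C, 1 F, 1 N.
Implicit hydrogens by atom environment:
  3 × C (aromatic): 1 H each → 3
  3 × C (aromatic): no H
  1 × C: 3 H
  1 × C: 1 H
  1 × C: no H
  1 × F: no H
  1 × N (charge +1): 2 H
  Total hydrogens = 9.
Net charge +1.
Molecular formula: C9H9FN+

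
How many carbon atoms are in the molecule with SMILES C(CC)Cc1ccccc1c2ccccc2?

The symbol for carbon appears 16 times in the SMILES. Lowercase c denotes aromatic carbon and counts toward C.

16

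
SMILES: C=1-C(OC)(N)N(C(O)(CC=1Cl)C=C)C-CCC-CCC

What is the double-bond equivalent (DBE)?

Molecular formula from the SMILES: C15H27ClN2O2.
DoU = (2C + 2 + N − H − X)/2 = (2·15 + 2 + 2 − 27 − 1)/2 = 6/2 = 3.
(Structurally: 1 ring(s) + 2 π bond(s) = 3.)

3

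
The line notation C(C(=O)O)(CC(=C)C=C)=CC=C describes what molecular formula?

Heavy atoms from the SMILES: 10 C, 2 O.
Implicit hydrogens by atom environment:
  4 × C: 2 H each → 8
  3 × C: 1 H each → 3
  3 × C: no H
  1 × O: 1 H
  1 × O: no H
  Total hydrogens = 12.
Molecular formula: C10H12O2

C10H12O2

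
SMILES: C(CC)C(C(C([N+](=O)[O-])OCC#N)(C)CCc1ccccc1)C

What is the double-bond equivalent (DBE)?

Molecular formula from the SMILES: C18H26N2O3.
DoU = (2C + 2 + N − H − X)/2 = (2·18 + 2 + 2 − 26 − 0)/2 = 14/2 = 7.
(Structurally: 1 ring(s) + 6 π bond(s) = 7.)

7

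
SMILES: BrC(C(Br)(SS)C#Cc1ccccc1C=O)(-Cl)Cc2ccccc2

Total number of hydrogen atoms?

Hydrogens are implicit in SMILES; fill each atom to its normal valence:
  9 × C (aromatic): 1 H each → 9
  4 × C: no H
  3 × C (aromatic): no H
  2 × Br: no H
  1 × C: 2 H
  1 × C: 1 H
  1 × Cl: no H
  1 × O: no H
  1 × S: 1 H
  1 × S: no H
  Total hydrogens = 13.

13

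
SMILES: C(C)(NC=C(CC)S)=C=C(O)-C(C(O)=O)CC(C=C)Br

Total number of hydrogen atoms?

20

Hydrogens are implicit in SMILES; fill each atom to its normal valence:
  5 × C: no H
  4 × C: 1 H each → 4
  3 × C: 2 H each → 6
  2 × C: 3 H each → 6
  2 × O: 1 H each → 2
  1 × Br: no H
  1 × N: 1 H
  1 × O: no H
  1 × S: 1 H
  Total hydrogens = 20.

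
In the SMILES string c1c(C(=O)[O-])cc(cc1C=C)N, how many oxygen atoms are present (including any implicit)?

The symbol for oxygen appears 2 times in the SMILES.

2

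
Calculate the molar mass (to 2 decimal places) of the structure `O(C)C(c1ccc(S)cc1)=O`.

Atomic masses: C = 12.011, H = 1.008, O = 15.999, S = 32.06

Molecular formula: C8H8O2S.
M = 8×12.011 + 8×1.008 + 2×15.999 + 1×32.06 = 168.21 g/mol.

168.21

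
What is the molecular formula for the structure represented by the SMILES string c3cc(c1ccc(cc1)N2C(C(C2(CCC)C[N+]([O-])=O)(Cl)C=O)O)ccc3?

C20H21ClN2O4

Heavy atoms from the SMILES: 20 C, 1 Cl, 2 N, 4 O.
Implicit hydrogens by atom environment:
  9 × C (aromatic): 1 H each → 9
  3 × C: 2 H each → 6
  3 × C (aromatic): no H
  2 × C: 1 H each → 2
  2 × C: no H
  2 × O: no H
  1 × C: 3 H
  1 × Cl: no H
  1 × N: no H
  1 × N (charge +1): no H
  1 × O: 1 H
  1 × O (charge -1): no H
  Total hydrogens = 21.
Molecular formula: C20H21ClN2O4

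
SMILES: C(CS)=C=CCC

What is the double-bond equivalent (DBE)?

Molecular formula from the SMILES: C6H10S.
DoU = (2C + 2 + N − H − X)/2 = (2·6 + 2 + 0 − 10 − 0)/2 = 4/2 = 2.
(Structurally: 0 ring(s) + 2 π bond(s) = 2.)

2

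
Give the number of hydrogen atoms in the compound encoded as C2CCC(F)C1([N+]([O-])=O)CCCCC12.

16

Hydrogens are implicit in SMILES; fill each atom to its normal valence:
  7 × C: 2 H each → 14
  2 × C: 1 H each → 2
  1 × C: no H
  1 × F: no H
  1 × N (charge +1): no H
  1 × O: no H
  1 × O (charge -1): no H
  Total hydrogens = 16.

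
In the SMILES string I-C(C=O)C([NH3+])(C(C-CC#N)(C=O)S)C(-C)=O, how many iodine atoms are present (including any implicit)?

1

The symbol for iodine appears 1 time in the SMILES.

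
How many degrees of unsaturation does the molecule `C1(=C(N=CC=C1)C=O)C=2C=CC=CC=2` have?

Molecular formula from the SMILES: C12H9NO.
DoU = (2C + 2 + N − H − X)/2 = (2·12 + 2 + 1 − 9 − 0)/2 = 18/2 = 9.
(Structurally: 2 ring(s) + 7 π bond(s) = 9.)

9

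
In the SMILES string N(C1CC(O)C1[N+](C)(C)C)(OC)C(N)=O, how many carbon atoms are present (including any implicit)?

9

The symbol for carbon appears 9 times in the SMILES.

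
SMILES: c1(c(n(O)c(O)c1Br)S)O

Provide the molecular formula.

C4H4BrNO3S

Heavy atoms from the SMILES: 1 Br, 4 C, 1 N, 3 O, 1 S.
Implicit hydrogens by atom environment:
  4 × C (aromatic): no H
  3 × O: 1 H each → 3
  1 × Br: no H
  1 × N (aromatic): no H
  1 × S: 1 H
  Total hydrogens = 4.
Molecular formula: C4H4BrNO3S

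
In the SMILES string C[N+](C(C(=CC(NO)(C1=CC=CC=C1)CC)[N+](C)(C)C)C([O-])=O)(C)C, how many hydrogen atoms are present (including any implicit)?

Hydrogens are implicit in SMILES; fill each atom to its normal valence:
  7 × C: 3 H each → 21
  5 × C (aromatic): 1 H each → 5
  3 × C: no H
  2 × C: 1 H each → 2
  2 × N (charge +1): no H
  1 × C: 2 H
  1 × C (aromatic): no H
  1 × N: 1 H
  1 × O: 1 H
  1 × O: no H
  1 × O (charge -1): no H
  Total hydrogens = 32.

32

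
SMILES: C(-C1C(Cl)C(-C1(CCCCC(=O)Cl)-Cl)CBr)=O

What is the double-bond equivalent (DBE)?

3

Molecular formula from the SMILES: C11H14BrCl3O2.
DoU = (2C + 2 + N − H − X)/2 = (2·11 + 2 + 0 − 14 − 4)/2 = 6/2 = 3.
(Structurally: 1 ring(s) + 2 π bond(s) = 3.)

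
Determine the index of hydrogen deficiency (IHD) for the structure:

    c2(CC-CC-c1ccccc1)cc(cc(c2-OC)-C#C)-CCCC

Molecular formula from the SMILES: C23H28O.
DoU = (2C + 2 + N − H − X)/2 = (2·23 + 2 + 0 − 28 − 0)/2 = 20/2 = 10.
(Structurally: 2 ring(s) + 8 π bond(s) = 10.)

10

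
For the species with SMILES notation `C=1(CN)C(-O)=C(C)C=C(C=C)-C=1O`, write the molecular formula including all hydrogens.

C10H13NO2

Heavy atoms from the SMILES: 10 C, 1 N, 2 O.
Implicit hydrogens by atom environment:
  5 × C (aromatic): no H
  2 × C: 2 H each → 4
  2 × O: 1 H each → 2
  1 × C: 3 H
  1 × C (aromatic): 1 H
  1 × C: 1 H
  1 × N: 2 H
  Total hydrogens = 13.
Molecular formula: C10H13NO2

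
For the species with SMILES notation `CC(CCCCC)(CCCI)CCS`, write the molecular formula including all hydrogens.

C12H25IS

Heavy atoms from the SMILES: 12 C, 1 I, 1 S.
Implicit hydrogens by atom environment:
  9 × C: 2 H each → 18
  2 × C: 3 H each → 6
  1 × C: no H
  1 × I: no H
  1 × S: 1 H
  Total hydrogens = 25.
Molecular formula: C12H25IS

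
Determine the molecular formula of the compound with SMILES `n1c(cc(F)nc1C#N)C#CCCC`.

C10H8FN3

Heavy atoms from the SMILES: 10 C, 1 F, 3 N.
Implicit hydrogens by atom environment:
  3 × C (aromatic): no H
  3 × C: no H
  2 × C: 2 H each → 4
  2 × N (aromatic): no H
  1 × C: 3 H
  1 × C (aromatic): 1 H
  1 × F: no H
  1 × N: no H
  Total hydrogens = 8.
Molecular formula: C10H8FN3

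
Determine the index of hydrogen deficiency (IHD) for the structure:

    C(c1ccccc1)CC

Molecular formula from the SMILES: C9H12.
DoU = (2C + 2 + N − H − X)/2 = (2·9 + 2 + 0 − 12 − 0)/2 = 8/2 = 4.
(Structurally: 1 ring(s) + 3 π bond(s) = 4.)

4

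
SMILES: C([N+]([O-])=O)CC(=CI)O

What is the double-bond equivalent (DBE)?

Molecular formula from the SMILES: C4H6INO3.
DoU = (2C + 2 + N − H − X)/2 = (2·4 + 2 + 1 − 6 − 1)/2 = 4/2 = 2.
(Structurally: 0 ring(s) + 2 π bond(s) = 2.)

2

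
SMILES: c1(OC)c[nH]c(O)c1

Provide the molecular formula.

C5H7NO2

Heavy atoms from the SMILES: 5 C, 1 N, 2 O.
Implicit hydrogens by atom environment:
  2 × C (aromatic): 1 H each → 2
  2 × C (aromatic): no H
  1 × C: 3 H
  1 × N (aromatic): 1 H
  1 × O: 1 H
  1 × O: no H
  Total hydrogens = 7.
Molecular formula: C5H7NO2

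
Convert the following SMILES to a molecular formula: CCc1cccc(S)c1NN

Heavy atoms from the SMILES: 8 C, 2 N, 1 S.
Implicit hydrogens by atom environment:
  3 × C (aromatic): 1 H each → 3
  3 × C (aromatic): no H
  1 × C: 3 H
  1 × C: 2 H
  1 × N: 2 H
  1 × N: 1 H
  1 × S: 1 H
  Total hydrogens = 12.
Molecular formula: C8H12N2S

C8H12N2S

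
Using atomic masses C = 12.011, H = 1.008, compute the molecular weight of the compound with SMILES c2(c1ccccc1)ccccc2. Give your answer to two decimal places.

Molecular formula: C12H10.
M = 12×12.011 + 10×1.008 = 154.21 g/mol.

154.21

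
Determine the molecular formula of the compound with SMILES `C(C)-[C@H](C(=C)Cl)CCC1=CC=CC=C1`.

C13H17Cl

Heavy atoms from the SMILES: 13 C, 1 Cl.
Implicit hydrogens by atom environment:
  5 × C (aromatic): 1 H each → 5
  4 × C: 2 H each → 8
  1 × C: 3 H
  1 × C: 1 H
  1 × C: no H
  1 × C (aromatic): no H
  1 × Cl: no H
  Total hydrogens = 17.
Molecular formula: C13H17Cl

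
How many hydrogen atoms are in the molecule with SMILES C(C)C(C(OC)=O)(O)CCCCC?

Hydrogens are implicit in SMILES; fill each atom to its normal valence:
  5 × C: 2 H each → 10
  3 × C: 3 H each → 9
  2 × C: no H
  2 × O: no H
  1 × O: 1 H
  Total hydrogens = 20.

20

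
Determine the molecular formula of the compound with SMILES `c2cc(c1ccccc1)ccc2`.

Heavy atoms from the SMILES: 12 C.
Implicit hydrogens by atom environment:
  10 × C (aromatic): 1 H each → 10
  2 × C (aromatic): no H
  Total hydrogens = 10.
Molecular formula: C12H10

C12H10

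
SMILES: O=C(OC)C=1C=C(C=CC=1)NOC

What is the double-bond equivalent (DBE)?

5

Molecular formula from the SMILES: C9H11NO3.
DoU = (2C + 2 + N − H − X)/2 = (2·9 + 2 + 1 − 11 − 0)/2 = 10/2 = 5.
(Structurally: 1 ring(s) + 4 π bond(s) = 5.)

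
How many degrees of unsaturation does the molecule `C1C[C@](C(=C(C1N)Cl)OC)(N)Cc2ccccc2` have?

Molecular formula from the SMILES: C14H19ClN2O.
DoU = (2C + 2 + N − H − X)/2 = (2·14 + 2 + 2 − 19 − 1)/2 = 12/2 = 6.
(Structurally: 2 ring(s) + 4 π bond(s) = 6.)

6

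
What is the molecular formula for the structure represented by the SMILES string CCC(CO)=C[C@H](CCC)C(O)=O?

Heavy atoms from the SMILES: 10 C, 3 O.
Implicit hydrogens by atom environment:
  4 × C: 2 H each → 8
  2 × C: 3 H each → 6
  2 × C: 1 H each → 2
  2 × C: no H
  2 × O: 1 H each → 2
  1 × O: no H
  Total hydrogens = 18.
Molecular formula: C10H18O3

C10H18O3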